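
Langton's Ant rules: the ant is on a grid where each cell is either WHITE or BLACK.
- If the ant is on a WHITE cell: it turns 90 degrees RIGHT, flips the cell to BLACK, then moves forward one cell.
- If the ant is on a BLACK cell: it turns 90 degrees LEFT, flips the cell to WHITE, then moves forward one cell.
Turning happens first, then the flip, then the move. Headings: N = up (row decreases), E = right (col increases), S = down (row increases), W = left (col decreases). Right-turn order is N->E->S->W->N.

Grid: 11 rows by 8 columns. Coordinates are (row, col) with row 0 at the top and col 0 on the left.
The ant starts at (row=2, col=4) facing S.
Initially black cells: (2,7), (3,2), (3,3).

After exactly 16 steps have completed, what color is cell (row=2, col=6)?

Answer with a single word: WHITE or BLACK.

Answer: BLACK

Derivation:
Step 1: on WHITE (2,4): turn R to W, flip to black, move to (2,3). |black|=4
Step 2: on WHITE (2,3): turn R to N, flip to black, move to (1,3). |black|=5
Step 3: on WHITE (1,3): turn R to E, flip to black, move to (1,4). |black|=6
Step 4: on WHITE (1,4): turn R to S, flip to black, move to (2,4). |black|=7
Step 5: on BLACK (2,4): turn L to E, flip to white, move to (2,5). |black|=6
Step 6: on WHITE (2,5): turn R to S, flip to black, move to (3,5). |black|=7
Step 7: on WHITE (3,5): turn R to W, flip to black, move to (3,4). |black|=8
Step 8: on WHITE (3,4): turn R to N, flip to black, move to (2,4). |black|=9
Step 9: on WHITE (2,4): turn R to E, flip to black, move to (2,5). |black|=10
Step 10: on BLACK (2,5): turn L to N, flip to white, move to (1,5). |black|=9
Step 11: on WHITE (1,5): turn R to E, flip to black, move to (1,6). |black|=10
Step 12: on WHITE (1,6): turn R to S, flip to black, move to (2,6). |black|=11
Step 13: on WHITE (2,6): turn R to W, flip to black, move to (2,5). |black|=12
Step 14: on WHITE (2,5): turn R to N, flip to black, move to (1,5). |black|=13
Step 15: on BLACK (1,5): turn L to W, flip to white, move to (1,4). |black|=12
Step 16: on BLACK (1,4): turn L to S, flip to white, move to (2,4). |black|=11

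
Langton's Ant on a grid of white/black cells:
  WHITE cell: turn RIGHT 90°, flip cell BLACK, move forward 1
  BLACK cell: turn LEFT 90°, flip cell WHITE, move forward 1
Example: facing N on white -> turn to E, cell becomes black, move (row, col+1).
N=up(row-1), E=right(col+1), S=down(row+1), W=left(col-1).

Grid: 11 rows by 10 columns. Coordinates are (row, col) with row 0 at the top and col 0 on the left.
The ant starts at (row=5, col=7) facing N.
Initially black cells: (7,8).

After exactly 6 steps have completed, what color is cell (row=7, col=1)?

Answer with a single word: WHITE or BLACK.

Answer: WHITE

Derivation:
Step 1: on WHITE (5,7): turn R to E, flip to black, move to (5,8). |black|=2
Step 2: on WHITE (5,8): turn R to S, flip to black, move to (6,8). |black|=3
Step 3: on WHITE (6,8): turn R to W, flip to black, move to (6,7). |black|=4
Step 4: on WHITE (6,7): turn R to N, flip to black, move to (5,7). |black|=5
Step 5: on BLACK (5,7): turn L to W, flip to white, move to (5,6). |black|=4
Step 6: on WHITE (5,6): turn R to N, flip to black, move to (4,6). |black|=5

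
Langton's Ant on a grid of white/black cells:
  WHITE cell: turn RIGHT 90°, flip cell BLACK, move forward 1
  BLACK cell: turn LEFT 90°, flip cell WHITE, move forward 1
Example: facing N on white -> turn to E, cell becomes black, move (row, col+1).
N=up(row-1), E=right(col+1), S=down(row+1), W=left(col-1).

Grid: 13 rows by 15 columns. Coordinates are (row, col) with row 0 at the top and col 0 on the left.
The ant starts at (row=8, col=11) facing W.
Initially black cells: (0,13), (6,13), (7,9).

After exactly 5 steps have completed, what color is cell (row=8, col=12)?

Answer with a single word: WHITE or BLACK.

Answer: BLACK

Derivation:
Step 1: on WHITE (8,11): turn R to N, flip to black, move to (7,11). |black|=4
Step 2: on WHITE (7,11): turn R to E, flip to black, move to (7,12). |black|=5
Step 3: on WHITE (7,12): turn R to S, flip to black, move to (8,12). |black|=6
Step 4: on WHITE (8,12): turn R to W, flip to black, move to (8,11). |black|=7
Step 5: on BLACK (8,11): turn L to S, flip to white, move to (9,11). |black|=6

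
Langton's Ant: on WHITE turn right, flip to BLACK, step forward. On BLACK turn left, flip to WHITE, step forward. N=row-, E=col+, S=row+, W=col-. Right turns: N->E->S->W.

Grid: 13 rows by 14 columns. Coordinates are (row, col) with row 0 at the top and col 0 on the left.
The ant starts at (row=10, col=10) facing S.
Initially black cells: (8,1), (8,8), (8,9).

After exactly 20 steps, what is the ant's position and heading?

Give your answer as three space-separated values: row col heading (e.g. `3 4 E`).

Step 1: on WHITE (10,10): turn R to W, flip to black, move to (10,9). |black|=4
Step 2: on WHITE (10,9): turn R to N, flip to black, move to (9,9). |black|=5
Step 3: on WHITE (9,9): turn R to E, flip to black, move to (9,10). |black|=6
Step 4: on WHITE (9,10): turn R to S, flip to black, move to (10,10). |black|=7
Step 5: on BLACK (10,10): turn L to E, flip to white, move to (10,11). |black|=6
Step 6: on WHITE (10,11): turn R to S, flip to black, move to (11,11). |black|=7
Step 7: on WHITE (11,11): turn R to W, flip to black, move to (11,10). |black|=8
Step 8: on WHITE (11,10): turn R to N, flip to black, move to (10,10). |black|=9
Step 9: on WHITE (10,10): turn R to E, flip to black, move to (10,11). |black|=10
Step 10: on BLACK (10,11): turn L to N, flip to white, move to (9,11). |black|=9
Step 11: on WHITE (9,11): turn R to E, flip to black, move to (9,12). |black|=10
Step 12: on WHITE (9,12): turn R to S, flip to black, move to (10,12). |black|=11
Step 13: on WHITE (10,12): turn R to W, flip to black, move to (10,11). |black|=12
Step 14: on WHITE (10,11): turn R to N, flip to black, move to (9,11). |black|=13
Step 15: on BLACK (9,11): turn L to W, flip to white, move to (9,10). |black|=12
Step 16: on BLACK (9,10): turn L to S, flip to white, move to (10,10). |black|=11
Step 17: on BLACK (10,10): turn L to E, flip to white, move to (10,11). |black|=10
Step 18: on BLACK (10,11): turn L to N, flip to white, move to (9,11). |black|=9
Step 19: on WHITE (9,11): turn R to E, flip to black, move to (9,12). |black|=10
Step 20: on BLACK (9,12): turn L to N, flip to white, move to (8,12). |black|=9

Answer: 8 12 N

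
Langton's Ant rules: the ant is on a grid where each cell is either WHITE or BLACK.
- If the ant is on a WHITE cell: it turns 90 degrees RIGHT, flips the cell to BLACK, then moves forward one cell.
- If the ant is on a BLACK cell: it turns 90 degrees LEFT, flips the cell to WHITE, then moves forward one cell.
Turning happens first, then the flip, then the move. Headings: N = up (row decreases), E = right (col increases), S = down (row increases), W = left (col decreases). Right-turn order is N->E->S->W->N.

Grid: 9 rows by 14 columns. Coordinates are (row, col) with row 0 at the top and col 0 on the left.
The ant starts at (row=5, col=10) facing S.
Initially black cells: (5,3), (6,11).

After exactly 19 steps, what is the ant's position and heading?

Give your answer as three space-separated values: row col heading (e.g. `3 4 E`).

Answer: 6 12 E

Derivation:
Step 1: on WHITE (5,10): turn R to W, flip to black, move to (5,9). |black|=3
Step 2: on WHITE (5,9): turn R to N, flip to black, move to (4,9). |black|=4
Step 3: on WHITE (4,9): turn R to E, flip to black, move to (4,10). |black|=5
Step 4: on WHITE (4,10): turn R to S, flip to black, move to (5,10). |black|=6
Step 5: on BLACK (5,10): turn L to E, flip to white, move to (5,11). |black|=5
Step 6: on WHITE (5,11): turn R to S, flip to black, move to (6,11). |black|=6
Step 7: on BLACK (6,11): turn L to E, flip to white, move to (6,12). |black|=5
Step 8: on WHITE (6,12): turn R to S, flip to black, move to (7,12). |black|=6
Step 9: on WHITE (7,12): turn R to W, flip to black, move to (7,11). |black|=7
Step 10: on WHITE (7,11): turn R to N, flip to black, move to (6,11). |black|=8
Step 11: on WHITE (6,11): turn R to E, flip to black, move to (6,12). |black|=9
Step 12: on BLACK (6,12): turn L to N, flip to white, move to (5,12). |black|=8
Step 13: on WHITE (5,12): turn R to E, flip to black, move to (5,13). |black|=9
Step 14: on WHITE (5,13): turn R to S, flip to black, move to (6,13). |black|=10
Step 15: on WHITE (6,13): turn R to W, flip to black, move to (6,12). |black|=11
Step 16: on WHITE (6,12): turn R to N, flip to black, move to (5,12). |black|=12
Step 17: on BLACK (5,12): turn L to W, flip to white, move to (5,11). |black|=11
Step 18: on BLACK (5,11): turn L to S, flip to white, move to (6,11). |black|=10
Step 19: on BLACK (6,11): turn L to E, flip to white, move to (6,12). |black|=9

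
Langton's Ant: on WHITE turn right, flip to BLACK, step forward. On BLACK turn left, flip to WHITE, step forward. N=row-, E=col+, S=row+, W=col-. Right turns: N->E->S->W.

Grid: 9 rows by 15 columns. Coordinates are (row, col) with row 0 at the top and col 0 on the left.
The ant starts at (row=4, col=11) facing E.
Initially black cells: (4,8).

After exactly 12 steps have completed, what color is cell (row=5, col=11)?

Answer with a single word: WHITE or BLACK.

Answer: BLACK

Derivation:
Step 1: on WHITE (4,11): turn R to S, flip to black, move to (5,11). |black|=2
Step 2: on WHITE (5,11): turn R to W, flip to black, move to (5,10). |black|=3
Step 3: on WHITE (5,10): turn R to N, flip to black, move to (4,10). |black|=4
Step 4: on WHITE (4,10): turn R to E, flip to black, move to (4,11). |black|=5
Step 5: on BLACK (4,11): turn L to N, flip to white, move to (3,11). |black|=4
Step 6: on WHITE (3,11): turn R to E, flip to black, move to (3,12). |black|=5
Step 7: on WHITE (3,12): turn R to S, flip to black, move to (4,12). |black|=6
Step 8: on WHITE (4,12): turn R to W, flip to black, move to (4,11). |black|=7
Step 9: on WHITE (4,11): turn R to N, flip to black, move to (3,11). |black|=8
Step 10: on BLACK (3,11): turn L to W, flip to white, move to (3,10). |black|=7
Step 11: on WHITE (3,10): turn R to N, flip to black, move to (2,10). |black|=8
Step 12: on WHITE (2,10): turn R to E, flip to black, move to (2,11). |black|=9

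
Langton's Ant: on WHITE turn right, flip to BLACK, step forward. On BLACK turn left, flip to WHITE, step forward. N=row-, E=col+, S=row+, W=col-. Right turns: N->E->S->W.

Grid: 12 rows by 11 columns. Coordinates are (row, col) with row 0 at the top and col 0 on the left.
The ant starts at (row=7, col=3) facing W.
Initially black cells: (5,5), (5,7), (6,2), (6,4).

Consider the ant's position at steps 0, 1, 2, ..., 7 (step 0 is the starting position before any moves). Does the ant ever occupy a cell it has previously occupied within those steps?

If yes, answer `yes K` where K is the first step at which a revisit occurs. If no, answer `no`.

Step 1: on WHITE (7,3): turn R to N, flip to black, move to (6,3). |black|=5 — new cell
Step 2: on WHITE (6,3): turn R to E, flip to black, move to (6,4). |black|=6 — new cell
Step 3: on BLACK (6,4): turn L to N, flip to white, move to (5,4). |black|=5 — new cell
Step 4: on WHITE (5,4): turn R to E, flip to black, move to (5,5). |black|=6 — new cell
Step 5: on BLACK (5,5): turn L to N, flip to white, move to (4,5). |black|=5 — new cell
Step 6: on WHITE (4,5): turn R to E, flip to black, move to (4,6). |black|=6 — new cell
Step 7: on WHITE (4,6): turn R to S, flip to black, move to (5,6). |black|=7 — new cell
No revisit within 7 steps.

Answer: no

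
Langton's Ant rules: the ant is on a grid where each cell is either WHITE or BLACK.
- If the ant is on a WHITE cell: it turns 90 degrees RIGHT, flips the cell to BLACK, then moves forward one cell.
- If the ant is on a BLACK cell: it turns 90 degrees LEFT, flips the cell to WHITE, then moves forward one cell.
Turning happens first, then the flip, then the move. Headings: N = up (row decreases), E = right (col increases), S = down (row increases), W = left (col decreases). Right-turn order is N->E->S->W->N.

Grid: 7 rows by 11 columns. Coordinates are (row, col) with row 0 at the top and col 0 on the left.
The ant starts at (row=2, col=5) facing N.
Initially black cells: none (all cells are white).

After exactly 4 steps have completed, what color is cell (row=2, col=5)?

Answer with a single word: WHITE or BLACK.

Answer: BLACK

Derivation:
Step 1: on WHITE (2,5): turn R to E, flip to black, move to (2,6). |black|=1
Step 2: on WHITE (2,6): turn R to S, flip to black, move to (3,6). |black|=2
Step 3: on WHITE (3,6): turn R to W, flip to black, move to (3,5). |black|=3
Step 4: on WHITE (3,5): turn R to N, flip to black, move to (2,5). |black|=4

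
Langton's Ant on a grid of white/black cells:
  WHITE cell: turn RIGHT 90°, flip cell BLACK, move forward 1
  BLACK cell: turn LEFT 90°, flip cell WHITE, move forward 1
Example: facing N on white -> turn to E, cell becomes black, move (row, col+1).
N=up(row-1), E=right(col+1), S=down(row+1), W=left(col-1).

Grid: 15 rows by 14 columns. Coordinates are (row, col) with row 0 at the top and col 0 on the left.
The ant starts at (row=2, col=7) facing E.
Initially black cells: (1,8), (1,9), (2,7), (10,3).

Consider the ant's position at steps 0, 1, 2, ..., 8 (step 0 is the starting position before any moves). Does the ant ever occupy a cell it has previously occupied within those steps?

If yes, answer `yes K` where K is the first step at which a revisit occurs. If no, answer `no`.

Answer: no

Derivation:
Step 1: on BLACK (2,7): turn L to N, flip to white, move to (1,7). |black|=3 — new cell
Step 2: on WHITE (1,7): turn R to E, flip to black, move to (1,8). |black|=4 — new cell
Step 3: on BLACK (1,8): turn L to N, flip to white, move to (0,8). |black|=3 — new cell
Step 4: on WHITE (0,8): turn R to E, flip to black, move to (0,9). |black|=4 — new cell
Step 5: on WHITE (0,9): turn R to S, flip to black, move to (1,9). |black|=5 — new cell
Step 6: on BLACK (1,9): turn L to E, flip to white, move to (1,10). |black|=4 — new cell
Step 7: on WHITE (1,10): turn R to S, flip to black, move to (2,10). |black|=5 — new cell
Step 8: on WHITE (2,10): turn R to W, flip to black, move to (2,9). |black|=6 — new cell
No revisit within 8 steps.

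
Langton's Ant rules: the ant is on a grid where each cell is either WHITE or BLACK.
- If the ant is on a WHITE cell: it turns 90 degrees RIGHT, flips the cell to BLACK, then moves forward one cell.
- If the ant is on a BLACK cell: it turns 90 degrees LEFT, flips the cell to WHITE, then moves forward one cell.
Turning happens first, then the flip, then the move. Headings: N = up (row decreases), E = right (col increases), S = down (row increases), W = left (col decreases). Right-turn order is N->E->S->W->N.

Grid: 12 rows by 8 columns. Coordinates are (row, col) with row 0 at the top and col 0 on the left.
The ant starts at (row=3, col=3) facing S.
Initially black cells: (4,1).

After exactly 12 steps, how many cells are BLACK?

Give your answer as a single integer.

Answer: 9

Derivation:
Step 1: on WHITE (3,3): turn R to W, flip to black, move to (3,2). |black|=2
Step 2: on WHITE (3,2): turn R to N, flip to black, move to (2,2). |black|=3
Step 3: on WHITE (2,2): turn R to E, flip to black, move to (2,3). |black|=4
Step 4: on WHITE (2,3): turn R to S, flip to black, move to (3,3). |black|=5
Step 5: on BLACK (3,3): turn L to E, flip to white, move to (3,4). |black|=4
Step 6: on WHITE (3,4): turn R to S, flip to black, move to (4,4). |black|=5
Step 7: on WHITE (4,4): turn R to W, flip to black, move to (4,3). |black|=6
Step 8: on WHITE (4,3): turn R to N, flip to black, move to (3,3). |black|=7
Step 9: on WHITE (3,3): turn R to E, flip to black, move to (3,4). |black|=8
Step 10: on BLACK (3,4): turn L to N, flip to white, move to (2,4). |black|=7
Step 11: on WHITE (2,4): turn R to E, flip to black, move to (2,5). |black|=8
Step 12: on WHITE (2,5): turn R to S, flip to black, move to (3,5). |black|=9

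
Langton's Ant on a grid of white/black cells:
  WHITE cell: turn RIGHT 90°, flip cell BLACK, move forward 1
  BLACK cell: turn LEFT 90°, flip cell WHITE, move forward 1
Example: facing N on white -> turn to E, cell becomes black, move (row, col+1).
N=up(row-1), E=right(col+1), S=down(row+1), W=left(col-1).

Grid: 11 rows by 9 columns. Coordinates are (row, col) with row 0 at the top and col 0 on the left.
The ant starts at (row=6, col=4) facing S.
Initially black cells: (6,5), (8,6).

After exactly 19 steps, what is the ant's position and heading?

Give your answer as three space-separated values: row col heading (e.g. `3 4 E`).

Step 1: on WHITE (6,4): turn R to W, flip to black, move to (6,3). |black|=3
Step 2: on WHITE (6,3): turn R to N, flip to black, move to (5,3). |black|=4
Step 3: on WHITE (5,3): turn R to E, flip to black, move to (5,4). |black|=5
Step 4: on WHITE (5,4): turn R to S, flip to black, move to (6,4). |black|=6
Step 5: on BLACK (6,4): turn L to E, flip to white, move to (6,5). |black|=5
Step 6: on BLACK (6,5): turn L to N, flip to white, move to (5,5). |black|=4
Step 7: on WHITE (5,5): turn R to E, flip to black, move to (5,6). |black|=5
Step 8: on WHITE (5,6): turn R to S, flip to black, move to (6,6). |black|=6
Step 9: on WHITE (6,6): turn R to W, flip to black, move to (6,5). |black|=7
Step 10: on WHITE (6,5): turn R to N, flip to black, move to (5,5). |black|=8
Step 11: on BLACK (5,5): turn L to W, flip to white, move to (5,4). |black|=7
Step 12: on BLACK (5,4): turn L to S, flip to white, move to (6,4). |black|=6
Step 13: on WHITE (6,4): turn R to W, flip to black, move to (6,3). |black|=7
Step 14: on BLACK (6,3): turn L to S, flip to white, move to (7,3). |black|=6
Step 15: on WHITE (7,3): turn R to W, flip to black, move to (7,2). |black|=7
Step 16: on WHITE (7,2): turn R to N, flip to black, move to (6,2). |black|=8
Step 17: on WHITE (6,2): turn R to E, flip to black, move to (6,3). |black|=9
Step 18: on WHITE (6,3): turn R to S, flip to black, move to (7,3). |black|=10
Step 19: on BLACK (7,3): turn L to E, flip to white, move to (7,4). |black|=9

Answer: 7 4 E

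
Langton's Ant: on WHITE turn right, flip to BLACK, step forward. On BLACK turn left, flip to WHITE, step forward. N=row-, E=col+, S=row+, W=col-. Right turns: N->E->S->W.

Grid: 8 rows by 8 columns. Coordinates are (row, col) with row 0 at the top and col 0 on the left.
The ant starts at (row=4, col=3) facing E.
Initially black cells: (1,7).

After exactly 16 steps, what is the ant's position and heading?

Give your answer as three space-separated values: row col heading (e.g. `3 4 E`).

Step 1: on WHITE (4,3): turn R to S, flip to black, move to (5,3). |black|=2
Step 2: on WHITE (5,3): turn R to W, flip to black, move to (5,2). |black|=3
Step 3: on WHITE (5,2): turn R to N, flip to black, move to (4,2). |black|=4
Step 4: on WHITE (4,2): turn R to E, flip to black, move to (4,3). |black|=5
Step 5: on BLACK (4,3): turn L to N, flip to white, move to (3,3). |black|=4
Step 6: on WHITE (3,3): turn R to E, flip to black, move to (3,4). |black|=5
Step 7: on WHITE (3,4): turn R to S, flip to black, move to (4,4). |black|=6
Step 8: on WHITE (4,4): turn R to W, flip to black, move to (4,3). |black|=7
Step 9: on WHITE (4,3): turn R to N, flip to black, move to (3,3). |black|=8
Step 10: on BLACK (3,3): turn L to W, flip to white, move to (3,2). |black|=7
Step 11: on WHITE (3,2): turn R to N, flip to black, move to (2,2). |black|=8
Step 12: on WHITE (2,2): turn R to E, flip to black, move to (2,3). |black|=9
Step 13: on WHITE (2,3): turn R to S, flip to black, move to (3,3). |black|=10
Step 14: on WHITE (3,3): turn R to W, flip to black, move to (3,2). |black|=11
Step 15: on BLACK (3,2): turn L to S, flip to white, move to (4,2). |black|=10
Step 16: on BLACK (4,2): turn L to E, flip to white, move to (4,3). |black|=9

Answer: 4 3 E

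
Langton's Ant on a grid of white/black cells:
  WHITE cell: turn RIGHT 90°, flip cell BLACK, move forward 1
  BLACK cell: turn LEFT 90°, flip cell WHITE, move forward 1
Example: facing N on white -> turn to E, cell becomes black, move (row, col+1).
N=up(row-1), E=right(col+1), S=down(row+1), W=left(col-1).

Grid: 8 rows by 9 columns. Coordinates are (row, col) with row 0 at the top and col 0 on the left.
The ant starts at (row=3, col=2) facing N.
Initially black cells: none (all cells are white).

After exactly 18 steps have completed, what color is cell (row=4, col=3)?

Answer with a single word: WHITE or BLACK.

Answer: BLACK

Derivation:
Step 1: on WHITE (3,2): turn R to E, flip to black, move to (3,3). |black|=1
Step 2: on WHITE (3,3): turn R to S, flip to black, move to (4,3). |black|=2
Step 3: on WHITE (4,3): turn R to W, flip to black, move to (4,2). |black|=3
Step 4: on WHITE (4,2): turn R to N, flip to black, move to (3,2). |black|=4
Step 5: on BLACK (3,2): turn L to W, flip to white, move to (3,1). |black|=3
Step 6: on WHITE (3,1): turn R to N, flip to black, move to (2,1). |black|=4
Step 7: on WHITE (2,1): turn R to E, flip to black, move to (2,2). |black|=5
Step 8: on WHITE (2,2): turn R to S, flip to black, move to (3,2). |black|=6
Step 9: on WHITE (3,2): turn R to W, flip to black, move to (3,1). |black|=7
Step 10: on BLACK (3,1): turn L to S, flip to white, move to (4,1). |black|=6
Step 11: on WHITE (4,1): turn R to W, flip to black, move to (4,0). |black|=7
Step 12: on WHITE (4,0): turn R to N, flip to black, move to (3,0). |black|=8
Step 13: on WHITE (3,0): turn R to E, flip to black, move to (3,1). |black|=9
Step 14: on WHITE (3,1): turn R to S, flip to black, move to (4,1). |black|=10
Step 15: on BLACK (4,1): turn L to E, flip to white, move to (4,2). |black|=9
Step 16: on BLACK (4,2): turn L to N, flip to white, move to (3,2). |black|=8
Step 17: on BLACK (3,2): turn L to W, flip to white, move to (3,1). |black|=7
Step 18: on BLACK (3,1): turn L to S, flip to white, move to (4,1). |black|=6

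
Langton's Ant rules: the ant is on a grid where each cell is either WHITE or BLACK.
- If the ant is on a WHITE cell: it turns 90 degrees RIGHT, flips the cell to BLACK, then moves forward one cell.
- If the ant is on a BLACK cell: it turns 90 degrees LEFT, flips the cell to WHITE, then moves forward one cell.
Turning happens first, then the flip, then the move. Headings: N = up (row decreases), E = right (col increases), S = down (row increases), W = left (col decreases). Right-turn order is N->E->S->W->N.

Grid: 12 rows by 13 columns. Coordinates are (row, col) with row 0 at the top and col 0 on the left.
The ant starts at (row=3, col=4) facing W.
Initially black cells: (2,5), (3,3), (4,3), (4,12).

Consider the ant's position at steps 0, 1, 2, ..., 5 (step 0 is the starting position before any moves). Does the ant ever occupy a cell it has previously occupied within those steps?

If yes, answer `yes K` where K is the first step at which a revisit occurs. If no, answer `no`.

Step 1: on WHITE (3,4): turn R to N, flip to black, move to (2,4). |black|=5 — new cell
Step 2: on WHITE (2,4): turn R to E, flip to black, move to (2,5). |black|=6 — new cell
Step 3: on BLACK (2,5): turn L to N, flip to white, move to (1,5). |black|=5 — new cell
Step 4: on WHITE (1,5): turn R to E, flip to black, move to (1,6). |black|=6 — new cell
Step 5: on WHITE (1,6): turn R to S, flip to black, move to (2,6). |black|=7 — new cell
No revisit within 5 steps.

Answer: no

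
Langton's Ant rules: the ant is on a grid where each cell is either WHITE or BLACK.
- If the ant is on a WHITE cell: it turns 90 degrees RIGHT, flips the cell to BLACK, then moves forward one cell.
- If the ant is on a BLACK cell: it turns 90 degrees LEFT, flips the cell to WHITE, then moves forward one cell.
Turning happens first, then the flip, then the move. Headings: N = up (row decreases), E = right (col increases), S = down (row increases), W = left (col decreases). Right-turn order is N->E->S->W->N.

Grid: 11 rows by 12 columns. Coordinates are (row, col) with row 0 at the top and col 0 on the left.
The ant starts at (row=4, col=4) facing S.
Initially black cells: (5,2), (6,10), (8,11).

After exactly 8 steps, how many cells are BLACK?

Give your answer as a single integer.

Step 1: on WHITE (4,4): turn R to W, flip to black, move to (4,3). |black|=4
Step 2: on WHITE (4,3): turn R to N, flip to black, move to (3,3). |black|=5
Step 3: on WHITE (3,3): turn R to E, flip to black, move to (3,4). |black|=6
Step 4: on WHITE (3,4): turn R to S, flip to black, move to (4,4). |black|=7
Step 5: on BLACK (4,4): turn L to E, flip to white, move to (4,5). |black|=6
Step 6: on WHITE (4,5): turn R to S, flip to black, move to (5,5). |black|=7
Step 7: on WHITE (5,5): turn R to W, flip to black, move to (5,4). |black|=8
Step 8: on WHITE (5,4): turn R to N, flip to black, move to (4,4). |black|=9

Answer: 9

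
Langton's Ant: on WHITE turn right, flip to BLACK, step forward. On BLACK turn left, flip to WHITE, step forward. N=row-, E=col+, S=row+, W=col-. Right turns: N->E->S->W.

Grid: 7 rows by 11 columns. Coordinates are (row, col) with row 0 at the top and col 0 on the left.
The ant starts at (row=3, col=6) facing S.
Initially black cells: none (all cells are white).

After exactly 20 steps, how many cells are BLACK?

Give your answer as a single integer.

Answer: 6

Derivation:
Step 1: on WHITE (3,6): turn R to W, flip to black, move to (3,5). |black|=1
Step 2: on WHITE (3,5): turn R to N, flip to black, move to (2,5). |black|=2
Step 3: on WHITE (2,5): turn R to E, flip to black, move to (2,6). |black|=3
Step 4: on WHITE (2,6): turn R to S, flip to black, move to (3,6). |black|=4
Step 5: on BLACK (3,6): turn L to E, flip to white, move to (3,7). |black|=3
Step 6: on WHITE (3,7): turn R to S, flip to black, move to (4,7). |black|=4
Step 7: on WHITE (4,7): turn R to W, flip to black, move to (4,6). |black|=5
Step 8: on WHITE (4,6): turn R to N, flip to black, move to (3,6). |black|=6
Step 9: on WHITE (3,6): turn R to E, flip to black, move to (3,7). |black|=7
Step 10: on BLACK (3,7): turn L to N, flip to white, move to (2,7). |black|=6
Step 11: on WHITE (2,7): turn R to E, flip to black, move to (2,8). |black|=7
Step 12: on WHITE (2,8): turn R to S, flip to black, move to (3,8). |black|=8
Step 13: on WHITE (3,8): turn R to W, flip to black, move to (3,7). |black|=9
Step 14: on WHITE (3,7): turn R to N, flip to black, move to (2,7). |black|=10
Step 15: on BLACK (2,7): turn L to W, flip to white, move to (2,6). |black|=9
Step 16: on BLACK (2,6): turn L to S, flip to white, move to (3,6). |black|=8
Step 17: on BLACK (3,6): turn L to E, flip to white, move to (3,7). |black|=7
Step 18: on BLACK (3,7): turn L to N, flip to white, move to (2,7). |black|=6
Step 19: on WHITE (2,7): turn R to E, flip to black, move to (2,8). |black|=7
Step 20: on BLACK (2,8): turn L to N, flip to white, move to (1,8). |black|=6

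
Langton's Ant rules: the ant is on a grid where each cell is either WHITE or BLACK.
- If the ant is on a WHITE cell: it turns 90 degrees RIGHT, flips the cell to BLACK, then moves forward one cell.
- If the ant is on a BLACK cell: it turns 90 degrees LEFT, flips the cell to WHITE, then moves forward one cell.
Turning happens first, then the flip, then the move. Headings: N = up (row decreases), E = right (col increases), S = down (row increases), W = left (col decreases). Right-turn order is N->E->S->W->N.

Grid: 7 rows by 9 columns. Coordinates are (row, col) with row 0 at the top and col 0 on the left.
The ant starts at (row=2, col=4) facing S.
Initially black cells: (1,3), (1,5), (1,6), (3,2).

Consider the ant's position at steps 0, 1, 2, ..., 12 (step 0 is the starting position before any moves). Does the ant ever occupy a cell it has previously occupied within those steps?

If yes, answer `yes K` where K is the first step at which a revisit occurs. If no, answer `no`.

Step 1: on WHITE (2,4): turn R to W, flip to black, move to (2,3). |black|=5 — new cell
Step 2: on WHITE (2,3): turn R to N, flip to black, move to (1,3). |black|=6 — new cell
Step 3: on BLACK (1,3): turn L to W, flip to white, move to (1,2). |black|=5 — new cell
Step 4: on WHITE (1,2): turn R to N, flip to black, move to (0,2). |black|=6 — new cell
Step 5: on WHITE (0,2): turn R to E, flip to black, move to (0,3). |black|=7 — new cell
Step 6: on WHITE (0,3): turn R to S, flip to black, move to (1,3). |black|=8 — REVISIT

Answer: yes 6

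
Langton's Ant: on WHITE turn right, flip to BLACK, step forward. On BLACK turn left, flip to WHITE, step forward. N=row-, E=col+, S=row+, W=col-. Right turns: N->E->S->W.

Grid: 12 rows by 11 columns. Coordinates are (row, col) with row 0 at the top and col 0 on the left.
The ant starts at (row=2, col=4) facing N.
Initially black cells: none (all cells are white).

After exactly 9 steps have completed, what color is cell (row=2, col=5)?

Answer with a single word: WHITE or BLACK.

Answer: BLACK

Derivation:
Step 1: on WHITE (2,4): turn R to E, flip to black, move to (2,5). |black|=1
Step 2: on WHITE (2,5): turn R to S, flip to black, move to (3,5). |black|=2
Step 3: on WHITE (3,5): turn R to W, flip to black, move to (3,4). |black|=3
Step 4: on WHITE (3,4): turn R to N, flip to black, move to (2,4). |black|=4
Step 5: on BLACK (2,4): turn L to W, flip to white, move to (2,3). |black|=3
Step 6: on WHITE (2,3): turn R to N, flip to black, move to (1,3). |black|=4
Step 7: on WHITE (1,3): turn R to E, flip to black, move to (1,4). |black|=5
Step 8: on WHITE (1,4): turn R to S, flip to black, move to (2,4). |black|=6
Step 9: on WHITE (2,4): turn R to W, flip to black, move to (2,3). |black|=7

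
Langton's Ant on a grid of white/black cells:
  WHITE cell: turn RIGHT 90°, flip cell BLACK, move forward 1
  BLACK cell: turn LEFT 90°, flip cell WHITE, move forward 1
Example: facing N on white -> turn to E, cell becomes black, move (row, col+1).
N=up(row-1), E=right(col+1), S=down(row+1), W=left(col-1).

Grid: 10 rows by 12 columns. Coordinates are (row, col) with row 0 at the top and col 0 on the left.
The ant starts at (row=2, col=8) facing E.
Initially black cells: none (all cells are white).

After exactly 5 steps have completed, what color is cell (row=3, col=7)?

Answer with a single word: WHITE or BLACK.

Answer: BLACK

Derivation:
Step 1: on WHITE (2,8): turn R to S, flip to black, move to (3,8). |black|=1
Step 2: on WHITE (3,8): turn R to W, flip to black, move to (3,7). |black|=2
Step 3: on WHITE (3,7): turn R to N, flip to black, move to (2,7). |black|=3
Step 4: on WHITE (2,7): turn R to E, flip to black, move to (2,8). |black|=4
Step 5: on BLACK (2,8): turn L to N, flip to white, move to (1,8). |black|=3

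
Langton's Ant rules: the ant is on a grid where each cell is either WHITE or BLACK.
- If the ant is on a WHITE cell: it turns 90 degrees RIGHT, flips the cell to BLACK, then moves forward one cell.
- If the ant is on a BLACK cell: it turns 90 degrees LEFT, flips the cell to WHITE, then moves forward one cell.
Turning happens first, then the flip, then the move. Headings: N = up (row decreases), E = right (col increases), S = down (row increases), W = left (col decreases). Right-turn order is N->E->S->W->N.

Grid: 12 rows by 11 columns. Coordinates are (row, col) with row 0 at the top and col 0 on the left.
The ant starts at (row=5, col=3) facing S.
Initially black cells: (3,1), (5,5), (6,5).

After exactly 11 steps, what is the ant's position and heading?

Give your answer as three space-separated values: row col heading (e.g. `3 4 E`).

Step 1: on WHITE (5,3): turn R to W, flip to black, move to (5,2). |black|=4
Step 2: on WHITE (5,2): turn R to N, flip to black, move to (4,2). |black|=5
Step 3: on WHITE (4,2): turn R to E, flip to black, move to (4,3). |black|=6
Step 4: on WHITE (4,3): turn R to S, flip to black, move to (5,3). |black|=7
Step 5: on BLACK (5,3): turn L to E, flip to white, move to (5,4). |black|=6
Step 6: on WHITE (5,4): turn R to S, flip to black, move to (6,4). |black|=7
Step 7: on WHITE (6,4): turn R to W, flip to black, move to (6,3). |black|=8
Step 8: on WHITE (6,3): turn R to N, flip to black, move to (5,3). |black|=9
Step 9: on WHITE (5,3): turn R to E, flip to black, move to (5,4). |black|=10
Step 10: on BLACK (5,4): turn L to N, flip to white, move to (4,4). |black|=9
Step 11: on WHITE (4,4): turn R to E, flip to black, move to (4,5). |black|=10

Answer: 4 5 E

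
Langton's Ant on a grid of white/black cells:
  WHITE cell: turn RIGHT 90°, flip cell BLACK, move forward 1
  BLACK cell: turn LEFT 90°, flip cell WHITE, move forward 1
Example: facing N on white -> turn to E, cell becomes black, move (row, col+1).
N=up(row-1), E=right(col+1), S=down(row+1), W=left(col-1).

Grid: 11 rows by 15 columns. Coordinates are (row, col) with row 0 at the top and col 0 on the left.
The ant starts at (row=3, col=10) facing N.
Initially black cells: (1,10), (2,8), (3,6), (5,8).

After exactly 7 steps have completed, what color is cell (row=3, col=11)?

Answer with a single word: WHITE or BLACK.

Step 1: on WHITE (3,10): turn R to E, flip to black, move to (3,11). |black|=5
Step 2: on WHITE (3,11): turn R to S, flip to black, move to (4,11). |black|=6
Step 3: on WHITE (4,11): turn R to W, flip to black, move to (4,10). |black|=7
Step 4: on WHITE (4,10): turn R to N, flip to black, move to (3,10). |black|=8
Step 5: on BLACK (3,10): turn L to W, flip to white, move to (3,9). |black|=7
Step 6: on WHITE (3,9): turn R to N, flip to black, move to (2,9). |black|=8
Step 7: on WHITE (2,9): turn R to E, flip to black, move to (2,10). |black|=9

Answer: BLACK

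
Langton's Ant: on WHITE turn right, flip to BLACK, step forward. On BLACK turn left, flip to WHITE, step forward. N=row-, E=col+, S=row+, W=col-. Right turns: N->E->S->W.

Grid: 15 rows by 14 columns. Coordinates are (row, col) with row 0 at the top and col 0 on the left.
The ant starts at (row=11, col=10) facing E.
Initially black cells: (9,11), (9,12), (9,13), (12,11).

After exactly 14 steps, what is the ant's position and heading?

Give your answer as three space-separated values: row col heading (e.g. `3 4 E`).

Answer: 10 9 W

Derivation:
Step 1: on WHITE (11,10): turn R to S, flip to black, move to (12,10). |black|=5
Step 2: on WHITE (12,10): turn R to W, flip to black, move to (12,9). |black|=6
Step 3: on WHITE (12,9): turn R to N, flip to black, move to (11,9). |black|=7
Step 4: on WHITE (11,9): turn R to E, flip to black, move to (11,10). |black|=8
Step 5: on BLACK (11,10): turn L to N, flip to white, move to (10,10). |black|=7
Step 6: on WHITE (10,10): turn R to E, flip to black, move to (10,11). |black|=8
Step 7: on WHITE (10,11): turn R to S, flip to black, move to (11,11). |black|=9
Step 8: on WHITE (11,11): turn R to W, flip to black, move to (11,10). |black|=10
Step 9: on WHITE (11,10): turn R to N, flip to black, move to (10,10). |black|=11
Step 10: on BLACK (10,10): turn L to W, flip to white, move to (10,9). |black|=10
Step 11: on WHITE (10,9): turn R to N, flip to black, move to (9,9). |black|=11
Step 12: on WHITE (9,9): turn R to E, flip to black, move to (9,10). |black|=12
Step 13: on WHITE (9,10): turn R to S, flip to black, move to (10,10). |black|=13
Step 14: on WHITE (10,10): turn R to W, flip to black, move to (10,9). |black|=14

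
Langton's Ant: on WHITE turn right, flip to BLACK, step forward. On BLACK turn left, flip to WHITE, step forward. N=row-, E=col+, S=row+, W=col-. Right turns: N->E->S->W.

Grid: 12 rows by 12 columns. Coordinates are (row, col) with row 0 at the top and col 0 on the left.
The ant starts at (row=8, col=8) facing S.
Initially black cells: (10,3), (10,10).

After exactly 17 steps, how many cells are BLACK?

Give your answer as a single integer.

Answer: 9

Derivation:
Step 1: on WHITE (8,8): turn R to W, flip to black, move to (8,7). |black|=3
Step 2: on WHITE (8,7): turn R to N, flip to black, move to (7,7). |black|=4
Step 3: on WHITE (7,7): turn R to E, flip to black, move to (7,8). |black|=5
Step 4: on WHITE (7,8): turn R to S, flip to black, move to (8,8). |black|=6
Step 5: on BLACK (8,8): turn L to E, flip to white, move to (8,9). |black|=5
Step 6: on WHITE (8,9): turn R to S, flip to black, move to (9,9). |black|=6
Step 7: on WHITE (9,9): turn R to W, flip to black, move to (9,8). |black|=7
Step 8: on WHITE (9,8): turn R to N, flip to black, move to (8,8). |black|=8
Step 9: on WHITE (8,8): turn R to E, flip to black, move to (8,9). |black|=9
Step 10: on BLACK (8,9): turn L to N, flip to white, move to (7,9). |black|=8
Step 11: on WHITE (7,9): turn R to E, flip to black, move to (7,10). |black|=9
Step 12: on WHITE (7,10): turn R to S, flip to black, move to (8,10). |black|=10
Step 13: on WHITE (8,10): turn R to W, flip to black, move to (8,9). |black|=11
Step 14: on WHITE (8,9): turn R to N, flip to black, move to (7,9). |black|=12
Step 15: on BLACK (7,9): turn L to W, flip to white, move to (7,8). |black|=11
Step 16: on BLACK (7,8): turn L to S, flip to white, move to (8,8). |black|=10
Step 17: on BLACK (8,8): turn L to E, flip to white, move to (8,9). |black|=9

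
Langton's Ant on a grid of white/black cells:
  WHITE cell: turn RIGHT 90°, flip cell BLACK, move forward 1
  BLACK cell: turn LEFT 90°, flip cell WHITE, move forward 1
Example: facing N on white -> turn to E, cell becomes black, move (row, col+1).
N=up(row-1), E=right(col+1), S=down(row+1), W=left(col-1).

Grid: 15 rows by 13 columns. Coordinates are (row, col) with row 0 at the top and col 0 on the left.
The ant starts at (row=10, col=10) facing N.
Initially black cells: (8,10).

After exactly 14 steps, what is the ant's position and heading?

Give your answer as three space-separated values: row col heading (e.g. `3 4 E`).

Step 1: on WHITE (10,10): turn R to E, flip to black, move to (10,11). |black|=2
Step 2: on WHITE (10,11): turn R to S, flip to black, move to (11,11). |black|=3
Step 3: on WHITE (11,11): turn R to W, flip to black, move to (11,10). |black|=4
Step 4: on WHITE (11,10): turn R to N, flip to black, move to (10,10). |black|=5
Step 5: on BLACK (10,10): turn L to W, flip to white, move to (10,9). |black|=4
Step 6: on WHITE (10,9): turn R to N, flip to black, move to (9,9). |black|=5
Step 7: on WHITE (9,9): turn R to E, flip to black, move to (9,10). |black|=6
Step 8: on WHITE (9,10): turn R to S, flip to black, move to (10,10). |black|=7
Step 9: on WHITE (10,10): turn R to W, flip to black, move to (10,9). |black|=8
Step 10: on BLACK (10,9): turn L to S, flip to white, move to (11,9). |black|=7
Step 11: on WHITE (11,9): turn R to W, flip to black, move to (11,8). |black|=8
Step 12: on WHITE (11,8): turn R to N, flip to black, move to (10,8). |black|=9
Step 13: on WHITE (10,8): turn R to E, flip to black, move to (10,9). |black|=10
Step 14: on WHITE (10,9): turn R to S, flip to black, move to (11,9). |black|=11

Answer: 11 9 S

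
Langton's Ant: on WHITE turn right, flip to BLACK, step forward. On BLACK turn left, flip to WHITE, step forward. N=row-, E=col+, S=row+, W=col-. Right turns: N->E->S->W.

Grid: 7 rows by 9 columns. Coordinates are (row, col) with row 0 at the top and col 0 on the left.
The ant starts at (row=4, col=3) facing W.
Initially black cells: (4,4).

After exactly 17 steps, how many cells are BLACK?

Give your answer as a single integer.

Step 1: on WHITE (4,3): turn R to N, flip to black, move to (3,3). |black|=2
Step 2: on WHITE (3,3): turn R to E, flip to black, move to (3,4). |black|=3
Step 3: on WHITE (3,4): turn R to S, flip to black, move to (4,4). |black|=4
Step 4: on BLACK (4,4): turn L to E, flip to white, move to (4,5). |black|=3
Step 5: on WHITE (4,5): turn R to S, flip to black, move to (5,5). |black|=4
Step 6: on WHITE (5,5): turn R to W, flip to black, move to (5,4). |black|=5
Step 7: on WHITE (5,4): turn R to N, flip to black, move to (4,4). |black|=6
Step 8: on WHITE (4,4): turn R to E, flip to black, move to (4,5). |black|=7
Step 9: on BLACK (4,5): turn L to N, flip to white, move to (3,5). |black|=6
Step 10: on WHITE (3,5): turn R to E, flip to black, move to (3,6). |black|=7
Step 11: on WHITE (3,6): turn R to S, flip to black, move to (4,6). |black|=8
Step 12: on WHITE (4,6): turn R to W, flip to black, move to (4,5). |black|=9
Step 13: on WHITE (4,5): turn R to N, flip to black, move to (3,5). |black|=10
Step 14: on BLACK (3,5): turn L to W, flip to white, move to (3,4). |black|=9
Step 15: on BLACK (3,4): turn L to S, flip to white, move to (4,4). |black|=8
Step 16: on BLACK (4,4): turn L to E, flip to white, move to (4,5). |black|=7
Step 17: on BLACK (4,5): turn L to N, flip to white, move to (3,5). |black|=6

Answer: 6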